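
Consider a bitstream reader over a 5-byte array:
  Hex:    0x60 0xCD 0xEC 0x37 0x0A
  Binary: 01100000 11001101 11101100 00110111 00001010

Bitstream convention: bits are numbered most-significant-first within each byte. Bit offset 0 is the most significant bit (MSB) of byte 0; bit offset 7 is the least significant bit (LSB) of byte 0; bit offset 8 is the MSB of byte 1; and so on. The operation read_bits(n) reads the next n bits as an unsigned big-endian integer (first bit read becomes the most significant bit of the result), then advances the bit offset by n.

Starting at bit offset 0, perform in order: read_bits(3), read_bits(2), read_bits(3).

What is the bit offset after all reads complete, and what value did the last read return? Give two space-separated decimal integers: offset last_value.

Answer: 8 0

Derivation:
Read 1: bits[0:3] width=3 -> value=3 (bin 011); offset now 3 = byte 0 bit 3; 37 bits remain
Read 2: bits[3:5] width=2 -> value=0 (bin 00); offset now 5 = byte 0 bit 5; 35 bits remain
Read 3: bits[5:8] width=3 -> value=0 (bin 000); offset now 8 = byte 1 bit 0; 32 bits remain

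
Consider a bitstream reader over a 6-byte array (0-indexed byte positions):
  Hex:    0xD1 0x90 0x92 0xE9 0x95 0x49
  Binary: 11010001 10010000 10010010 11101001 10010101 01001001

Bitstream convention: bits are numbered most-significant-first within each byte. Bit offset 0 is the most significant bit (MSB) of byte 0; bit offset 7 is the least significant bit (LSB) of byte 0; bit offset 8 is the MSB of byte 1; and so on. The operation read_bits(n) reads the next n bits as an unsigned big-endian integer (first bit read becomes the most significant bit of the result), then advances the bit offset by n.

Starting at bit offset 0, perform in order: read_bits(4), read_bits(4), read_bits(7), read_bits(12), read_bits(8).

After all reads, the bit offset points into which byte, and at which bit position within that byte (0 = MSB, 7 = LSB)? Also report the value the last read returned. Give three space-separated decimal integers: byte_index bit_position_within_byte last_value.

Answer: 4 3 76

Derivation:
Read 1: bits[0:4] width=4 -> value=13 (bin 1101); offset now 4 = byte 0 bit 4; 44 bits remain
Read 2: bits[4:8] width=4 -> value=1 (bin 0001); offset now 8 = byte 1 bit 0; 40 bits remain
Read 3: bits[8:15] width=7 -> value=72 (bin 1001000); offset now 15 = byte 1 bit 7; 33 bits remain
Read 4: bits[15:27] width=12 -> value=1175 (bin 010010010111); offset now 27 = byte 3 bit 3; 21 bits remain
Read 5: bits[27:35] width=8 -> value=76 (bin 01001100); offset now 35 = byte 4 bit 3; 13 bits remain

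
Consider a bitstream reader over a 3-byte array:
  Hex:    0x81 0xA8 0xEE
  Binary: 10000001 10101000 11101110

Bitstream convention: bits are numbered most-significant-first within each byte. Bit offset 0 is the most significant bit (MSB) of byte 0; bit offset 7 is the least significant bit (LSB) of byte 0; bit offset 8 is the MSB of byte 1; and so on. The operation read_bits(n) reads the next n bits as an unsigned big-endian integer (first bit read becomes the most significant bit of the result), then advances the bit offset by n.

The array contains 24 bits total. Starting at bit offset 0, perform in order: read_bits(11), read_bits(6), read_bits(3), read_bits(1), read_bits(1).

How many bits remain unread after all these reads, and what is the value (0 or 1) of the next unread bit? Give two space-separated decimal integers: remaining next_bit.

Read 1: bits[0:11] width=11 -> value=1037 (bin 10000001101); offset now 11 = byte 1 bit 3; 13 bits remain
Read 2: bits[11:17] width=6 -> value=17 (bin 010001); offset now 17 = byte 2 bit 1; 7 bits remain
Read 3: bits[17:20] width=3 -> value=6 (bin 110); offset now 20 = byte 2 bit 4; 4 bits remain
Read 4: bits[20:21] width=1 -> value=1 (bin 1); offset now 21 = byte 2 bit 5; 3 bits remain
Read 5: bits[21:22] width=1 -> value=1 (bin 1); offset now 22 = byte 2 bit 6; 2 bits remain

Answer: 2 1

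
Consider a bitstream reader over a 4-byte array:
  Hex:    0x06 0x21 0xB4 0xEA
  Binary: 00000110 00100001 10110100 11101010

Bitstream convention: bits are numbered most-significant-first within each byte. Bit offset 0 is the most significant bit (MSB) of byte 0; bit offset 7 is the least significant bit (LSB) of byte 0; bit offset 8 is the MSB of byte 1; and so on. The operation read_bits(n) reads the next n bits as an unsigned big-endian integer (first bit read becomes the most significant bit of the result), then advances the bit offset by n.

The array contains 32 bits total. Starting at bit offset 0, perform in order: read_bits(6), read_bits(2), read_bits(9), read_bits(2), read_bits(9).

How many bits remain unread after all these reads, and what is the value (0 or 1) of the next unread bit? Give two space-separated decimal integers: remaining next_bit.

Read 1: bits[0:6] width=6 -> value=1 (bin 000001); offset now 6 = byte 0 bit 6; 26 bits remain
Read 2: bits[6:8] width=2 -> value=2 (bin 10); offset now 8 = byte 1 bit 0; 24 bits remain
Read 3: bits[8:17] width=9 -> value=67 (bin 001000011); offset now 17 = byte 2 bit 1; 15 bits remain
Read 4: bits[17:19] width=2 -> value=1 (bin 01); offset now 19 = byte 2 bit 3; 13 bits remain
Read 5: bits[19:28] width=9 -> value=334 (bin 101001110); offset now 28 = byte 3 bit 4; 4 bits remain

Answer: 4 1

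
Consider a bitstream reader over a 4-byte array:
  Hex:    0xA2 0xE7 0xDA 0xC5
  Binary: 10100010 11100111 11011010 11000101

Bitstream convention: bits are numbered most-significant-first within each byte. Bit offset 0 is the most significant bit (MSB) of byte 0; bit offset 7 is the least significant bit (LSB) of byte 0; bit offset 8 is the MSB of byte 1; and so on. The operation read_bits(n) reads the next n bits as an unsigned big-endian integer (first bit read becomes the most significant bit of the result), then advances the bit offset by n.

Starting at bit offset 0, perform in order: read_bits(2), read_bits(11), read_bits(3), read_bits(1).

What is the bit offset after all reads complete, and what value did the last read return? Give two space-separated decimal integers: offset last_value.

Read 1: bits[0:2] width=2 -> value=2 (bin 10); offset now 2 = byte 0 bit 2; 30 bits remain
Read 2: bits[2:13] width=11 -> value=1116 (bin 10001011100); offset now 13 = byte 1 bit 5; 19 bits remain
Read 3: bits[13:16] width=3 -> value=7 (bin 111); offset now 16 = byte 2 bit 0; 16 bits remain
Read 4: bits[16:17] width=1 -> value=1 (bin 1); offset now 17 = byte 2 bit 1; 15 bits remain

Answer: 17 1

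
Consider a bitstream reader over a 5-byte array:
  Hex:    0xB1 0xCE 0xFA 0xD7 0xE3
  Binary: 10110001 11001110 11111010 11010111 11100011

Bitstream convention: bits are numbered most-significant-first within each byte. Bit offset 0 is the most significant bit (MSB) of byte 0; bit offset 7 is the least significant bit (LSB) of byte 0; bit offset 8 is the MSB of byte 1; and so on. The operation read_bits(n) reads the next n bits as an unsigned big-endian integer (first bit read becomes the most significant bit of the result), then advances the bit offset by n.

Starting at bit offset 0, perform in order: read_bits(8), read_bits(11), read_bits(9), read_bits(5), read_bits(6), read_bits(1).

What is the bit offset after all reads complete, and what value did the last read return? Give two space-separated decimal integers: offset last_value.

Answer: 40 1

Derivation:
Read 1: bits[0:8] width=8 -> value=177 (bin 10110001); offset now 8 = byte 1 bit 0; 32 bits remain
Read 2: bits[8:19] width=11 -> value=1655 (bin 11001110111); offset now 19 = byte 2 bit 3; 21 bits remain
Read 3: bits[19:28] width=9 -> value=429 (bin 110101101); offset now 28 = byte 3 bit 4; 12 bits remain
Read 4: bits[28:33] width=5 -> value=15 (bin 01111); offset now 33 = byte 4 bit 1; 7 bits remain
Read 5: bits[33:39] width=6 -> value=49 (bin 110001); offset now 39 = byte 4 bit 7; 1 bits remain
Read 6: bits[39:40] width=1 -> value=1 (bin 1); offset now 40 = byte 5 bit 0; 0 bits remain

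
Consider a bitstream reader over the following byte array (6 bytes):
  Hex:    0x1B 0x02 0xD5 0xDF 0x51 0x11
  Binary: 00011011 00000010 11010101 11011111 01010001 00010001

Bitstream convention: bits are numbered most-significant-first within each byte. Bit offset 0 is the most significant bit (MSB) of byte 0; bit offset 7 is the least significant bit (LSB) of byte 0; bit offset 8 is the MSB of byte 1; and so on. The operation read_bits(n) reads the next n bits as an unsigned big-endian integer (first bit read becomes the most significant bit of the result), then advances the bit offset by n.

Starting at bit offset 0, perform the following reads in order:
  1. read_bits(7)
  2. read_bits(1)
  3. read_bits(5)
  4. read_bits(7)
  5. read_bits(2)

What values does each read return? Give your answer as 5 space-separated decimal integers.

Answer: 13 1 0 45 1

Derivation:
Read 1: bits[0:7] width=7 -> value=13 (bin 0001101); offset now 7 = byte 0 bit 7; 41 bits remain
Read 2: bits[7:8] width=1 -> value=1 (bin 1); offset now 8 = byte 1 bit 0; 40 bits remain
Read 3: bits[8:13] width=5 -> value=0 (bin 00000); offset now 13 = byte 1 bit 5; 35 bits remain
Read 4: bits[13:20] width=7 -> value=45 (bin 0101101); offset now 20 = byte 2 bit 4; 28 bits remain
Read 5: bits[20:22] width=2 -> value=1 (bin 01); offset now 22 = byte 2 bit 6; 26 bits remain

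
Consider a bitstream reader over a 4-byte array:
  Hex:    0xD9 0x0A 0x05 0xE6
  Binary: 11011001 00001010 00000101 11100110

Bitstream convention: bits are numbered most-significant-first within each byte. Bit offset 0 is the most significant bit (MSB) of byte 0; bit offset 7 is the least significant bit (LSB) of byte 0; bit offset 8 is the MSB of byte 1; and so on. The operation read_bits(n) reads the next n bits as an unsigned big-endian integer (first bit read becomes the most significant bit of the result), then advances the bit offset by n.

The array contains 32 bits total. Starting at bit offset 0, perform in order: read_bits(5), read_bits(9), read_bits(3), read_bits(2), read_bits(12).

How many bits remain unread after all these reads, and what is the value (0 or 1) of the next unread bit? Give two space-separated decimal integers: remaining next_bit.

Read 1: bits[0:5] width=5 -> value=27 (bin 11011); offset now 5 = byte 0 bit 5; 27 bits remain
Read 2: bits[5:14] width=9 -> value=66 (bin 001000010); offset now 14 = byte 1 bit 6; 18 bits remain
Read 3: bits[14:17] width=3 -> value=4 (bin 100); offset now 17 = byte 2 bit 1; 15 bits remain
Read 4: bits[17:19] width=2 -> value=0 (bin 00); offset now 19 = byte 2 bit 3; 13 bits remain
Read 5: bits[19:31] width=12 -> value=755 (bin 001011110011); offset now 31 = byte 3 bit 7; 1 bits remain

Answer: 1 0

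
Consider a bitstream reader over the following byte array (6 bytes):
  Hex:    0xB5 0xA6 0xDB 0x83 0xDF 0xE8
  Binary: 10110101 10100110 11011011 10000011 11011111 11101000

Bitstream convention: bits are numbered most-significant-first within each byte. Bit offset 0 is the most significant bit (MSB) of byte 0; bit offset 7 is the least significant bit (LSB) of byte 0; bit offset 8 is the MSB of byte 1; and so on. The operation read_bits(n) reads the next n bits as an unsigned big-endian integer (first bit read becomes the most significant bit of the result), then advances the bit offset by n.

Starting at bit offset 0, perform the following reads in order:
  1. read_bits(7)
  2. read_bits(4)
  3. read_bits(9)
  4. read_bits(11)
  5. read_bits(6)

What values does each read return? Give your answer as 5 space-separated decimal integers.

Answer: 90 13 109 1473 59

Derivation:
Read 1: bits[0:7] width=7 -> value=90 (bin 1011010); offset now 7 = byte 0 bit 7; 41 bits remain
Read 2: bits[7:11] width=4 -> value=13 (bin 1101); offset now 11 = byte 1 bit 3; 37 bits remain
Read 3: bits[11:20] width=9 -> value=109 (bin 001101101); offset now 20 = byte 2 bit 4; 28 bits remain
Read 4: bits[20:31] width=11 -> value=1473 (bin 10111000001); offset now 31 = byte 3 bit 7; 17 bits remain
Read 5: bits[31:37] width=6 -> value=59 (bin 111011); offset now 37 = byte 4 bit 5; 11 bits remain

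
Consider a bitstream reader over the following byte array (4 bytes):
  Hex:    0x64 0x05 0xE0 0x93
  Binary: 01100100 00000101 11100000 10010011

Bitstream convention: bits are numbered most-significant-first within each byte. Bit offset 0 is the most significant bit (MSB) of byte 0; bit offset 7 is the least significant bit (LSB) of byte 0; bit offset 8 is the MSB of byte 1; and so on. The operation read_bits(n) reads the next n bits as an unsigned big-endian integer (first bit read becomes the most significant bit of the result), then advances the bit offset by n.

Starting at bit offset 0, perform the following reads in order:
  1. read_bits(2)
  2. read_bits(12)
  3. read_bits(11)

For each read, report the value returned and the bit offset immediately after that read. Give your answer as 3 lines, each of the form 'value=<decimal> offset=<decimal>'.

Read 1: bits[0:2] width=2 -> value=1 (bin 01); offset now 2 = byte 0 bit 2; 30 bits remain
Read 2: bits[2:14] width=12 -> value=2305 (bin 100100000001); offset now 14 = byte 1 bit 6; 18 bits remain
Read 3: bits[14:25] width=11 -> value=961 (bin 01111000001); offset now 25 = byte 3 bit 1; 7 bits remain

Answer: value=1 offset=2
value=2305 offset=14
value=961 offset=25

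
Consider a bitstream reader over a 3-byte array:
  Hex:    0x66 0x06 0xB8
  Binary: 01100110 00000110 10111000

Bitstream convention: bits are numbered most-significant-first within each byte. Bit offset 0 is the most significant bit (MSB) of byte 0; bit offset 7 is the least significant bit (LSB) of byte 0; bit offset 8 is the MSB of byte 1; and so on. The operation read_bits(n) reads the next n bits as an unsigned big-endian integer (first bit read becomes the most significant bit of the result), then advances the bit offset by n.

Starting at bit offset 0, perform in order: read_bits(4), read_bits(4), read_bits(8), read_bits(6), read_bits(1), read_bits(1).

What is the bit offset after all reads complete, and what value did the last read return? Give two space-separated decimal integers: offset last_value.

Read 1: bits[0:4] width=4 -> value=6 (bin 0110); offset now 4 = byte 0 bit 4; 20 bits remain
Read 2: bits[4:8] width=4 -> value=6 (bin 0110); offset now 8 = byte 1 bit 0; 16 bits remain
Read 3: bits[8:16] width=8 -> value=6 (bin 00000110); offset now 16 = byte 2 bit 0; 8 bits remain
Read 4: bits[16:22] width=6 -> value=46 (bin 101110); offset now 22 = byte 2 bit 6; 2 bits remain
Read 5: bits[22:23] width=1 -> value=0 (bin 0); offset now 23 = byte 2 bit 7; 1 bits remain
Read 6: bits[23:24] width=1 -> value=0 (bin 0); offset now 24 = byte 3 bit 0; 0 bits remain

Answer: 24 0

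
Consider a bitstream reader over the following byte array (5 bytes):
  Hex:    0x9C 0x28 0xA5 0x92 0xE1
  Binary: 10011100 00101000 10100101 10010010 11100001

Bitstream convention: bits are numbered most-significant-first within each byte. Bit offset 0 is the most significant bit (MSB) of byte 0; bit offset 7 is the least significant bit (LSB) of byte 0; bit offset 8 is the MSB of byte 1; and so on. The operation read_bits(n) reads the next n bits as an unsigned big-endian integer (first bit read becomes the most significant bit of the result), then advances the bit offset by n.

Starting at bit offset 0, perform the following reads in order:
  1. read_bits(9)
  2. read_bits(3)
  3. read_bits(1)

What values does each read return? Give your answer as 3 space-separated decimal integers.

Read 1: bits[0:9] width=9 -> value=312 (bin 100111000); offset now 9 = byte 1 bit 1; 31 bits remain
Read 2: bits[9:12] width=3 -> value=2 (bin 010); offset now 12 = byte 1 bit 4; 28 bits remain
Read 3: bits[12:13] width=1 -> value=1 (bin 1); offset now 13 = byte 1 bit 5; 27 bits remain

Answer: 312 2 1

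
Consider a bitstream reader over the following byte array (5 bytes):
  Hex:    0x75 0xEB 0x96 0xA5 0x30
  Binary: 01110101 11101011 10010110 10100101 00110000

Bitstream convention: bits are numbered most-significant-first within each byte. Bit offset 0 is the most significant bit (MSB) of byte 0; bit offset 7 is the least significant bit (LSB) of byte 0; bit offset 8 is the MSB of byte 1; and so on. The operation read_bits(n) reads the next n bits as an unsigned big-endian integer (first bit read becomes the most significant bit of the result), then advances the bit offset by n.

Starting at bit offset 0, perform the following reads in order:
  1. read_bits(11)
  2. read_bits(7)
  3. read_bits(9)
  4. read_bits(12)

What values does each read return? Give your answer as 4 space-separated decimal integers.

Read 1: bits[0:11] width=11 -> value=943 (bin 01110101111); offset now 11 = byte 1 bit 3; 29 bits remain
Read 2: bits[11:18] width=7 -> value=46 (bin 0101110); offset now 18 = byte 2 bit 2; 22 bits remain
Read 3: bits[18:27] width=9 -> value=181 (bin 010110101); offset now 27 = byte 3 bit 3; 13 bits remain
Read 4: bits[27:39] width=12 -> value=664 (bin 001010011000); offset now 39 = byte 4 bit 7; 1 bits remain

Answer: 943 46 181 664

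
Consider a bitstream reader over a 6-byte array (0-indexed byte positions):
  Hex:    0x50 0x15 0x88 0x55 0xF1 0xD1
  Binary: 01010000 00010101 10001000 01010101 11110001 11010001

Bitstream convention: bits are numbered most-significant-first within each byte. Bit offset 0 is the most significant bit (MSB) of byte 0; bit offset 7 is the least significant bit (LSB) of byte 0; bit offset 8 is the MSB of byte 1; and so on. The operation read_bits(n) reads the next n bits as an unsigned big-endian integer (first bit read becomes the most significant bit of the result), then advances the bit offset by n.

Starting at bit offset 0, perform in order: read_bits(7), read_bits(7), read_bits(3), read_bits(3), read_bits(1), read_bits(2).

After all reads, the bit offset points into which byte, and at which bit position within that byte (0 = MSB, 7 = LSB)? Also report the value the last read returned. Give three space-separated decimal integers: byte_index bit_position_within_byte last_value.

Read 1: bits[0:7] width=7 -> value=40 (bin 0101000); offset now 7 = byte 0 bit 7; 41 bits remain
Read 2: bits[7:14] width=7 -> value=5 (bin 0000101); offset now 14 = byte 1 bit 6; 34 bits remain
Read 3: bits[14:17] width=3 -> value=3 (bin 011); offset now 17 = byte 2 bit 1; 31 bits remain
Read 4: bits[17:20] width=3 -> value=0 (bin 000); offset now 20 = byte 2 bit 4; 28 bits remain
Read 5: bits[20:21] width=1 -> value=1 (bin 1); offset now 21 = byte 2 bit 5; 27 bits remain
Read 6: bits[21:23] width=2 -> value=0 (bin 00); offset now 23 = byte 2 bit 7; 25 bits remain

Answer: 2 7 0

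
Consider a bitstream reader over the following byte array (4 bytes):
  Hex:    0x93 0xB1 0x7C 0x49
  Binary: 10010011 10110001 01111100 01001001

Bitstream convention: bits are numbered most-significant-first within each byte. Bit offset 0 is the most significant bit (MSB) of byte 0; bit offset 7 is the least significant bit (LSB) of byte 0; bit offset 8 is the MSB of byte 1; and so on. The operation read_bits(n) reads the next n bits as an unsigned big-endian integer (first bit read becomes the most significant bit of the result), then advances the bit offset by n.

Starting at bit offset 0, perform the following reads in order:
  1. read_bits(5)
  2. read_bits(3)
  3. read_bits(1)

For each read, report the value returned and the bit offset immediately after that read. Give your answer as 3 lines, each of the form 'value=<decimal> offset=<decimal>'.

Read 1: bits[0:5] width=5 -> value=18 (bin 10010); offset now 5 = byte 0 bit 5; 27 bits remain
Read 2: bits[5:8] width=3 -> value=3 (bin 011); offset now 8 = byte 1 bit 0; 24 bits remain
Read 3: bits[8:9] width=1 -> value=1 (bin 1); offset now 9 = byte 1 bit 1; 23 bits remain

Answer: value=18 offset=5
value=3 offset=8
value=1 offset=9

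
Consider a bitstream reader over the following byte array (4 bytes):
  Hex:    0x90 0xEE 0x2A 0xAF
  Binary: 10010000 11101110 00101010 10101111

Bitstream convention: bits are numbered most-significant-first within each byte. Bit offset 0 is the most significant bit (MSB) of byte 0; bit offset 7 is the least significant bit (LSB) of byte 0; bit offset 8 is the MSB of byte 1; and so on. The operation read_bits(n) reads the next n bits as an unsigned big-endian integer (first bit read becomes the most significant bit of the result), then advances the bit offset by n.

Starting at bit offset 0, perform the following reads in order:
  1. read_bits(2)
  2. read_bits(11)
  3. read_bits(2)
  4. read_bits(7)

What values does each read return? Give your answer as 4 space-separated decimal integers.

Read 1: bits[0:2] width=2 -> value=2 (bin 10); offset now 2 = byte 0 bit 2; 30 bits remain
Read 2: bits[2:13] width=11 -> value=541 (bin 01000011101); offset now 13 = byte 1 bit 5; 19 bits remain
Read 3: bits[13:15] width=2 -> value=3 (bin 11); offset now 15 = byte 1 bit 7; 17 bits remain
Read 4: bits[15:22] width=7 -> value=10 (bin 0001010); offset now 22 = byte 2 bit 6; 10 bits remain

Answer: 2 541 3 10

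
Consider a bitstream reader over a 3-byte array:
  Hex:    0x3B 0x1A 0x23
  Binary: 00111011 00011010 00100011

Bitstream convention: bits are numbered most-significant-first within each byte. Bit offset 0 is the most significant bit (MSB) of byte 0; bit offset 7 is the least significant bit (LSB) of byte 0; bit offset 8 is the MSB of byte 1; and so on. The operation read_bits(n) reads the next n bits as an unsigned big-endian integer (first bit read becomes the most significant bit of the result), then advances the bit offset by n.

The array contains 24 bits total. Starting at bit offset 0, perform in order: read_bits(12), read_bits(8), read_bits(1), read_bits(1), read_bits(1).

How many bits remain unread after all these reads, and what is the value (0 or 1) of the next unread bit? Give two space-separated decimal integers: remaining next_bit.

Answer: 1 1

Derivation:
Read 1: bits[0:12] width=12 -> value=945 (bin 001110110001); offset now 12 = byte 1 bit 4; 12 bits remain
Read 2: bits[12:20] width=8 -> value=162 (bin 10100010); offset now 20 = byte 2 bit 4; 4 bits remain
Read 3: bits[20:21] width=1 -> value=0 (bin 0); offset now 21 = byte 2 bit 5; 3 bits remain
Read 4: bits[21:22] width=1 -> value=0 (bin 0); offset now 22 = byte 2 bit 6; 2 bits remain
Read 5: bits[22:23] width=1 -> value=1 (bin 1); offset now 23 = byte 2 bit 7; 1 bits remain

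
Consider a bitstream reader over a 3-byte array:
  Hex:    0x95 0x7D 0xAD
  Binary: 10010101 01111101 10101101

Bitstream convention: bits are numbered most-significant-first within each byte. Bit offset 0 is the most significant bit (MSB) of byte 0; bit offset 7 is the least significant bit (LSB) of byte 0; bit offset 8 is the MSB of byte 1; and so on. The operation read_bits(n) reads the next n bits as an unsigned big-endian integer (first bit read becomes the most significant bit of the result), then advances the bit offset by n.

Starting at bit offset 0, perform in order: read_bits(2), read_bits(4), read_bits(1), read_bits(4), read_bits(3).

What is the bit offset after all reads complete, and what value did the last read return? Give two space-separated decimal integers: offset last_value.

Read 1: bits[0:2] width=2 -> value=2 (bin 10); offset now 2 = byte 0 bit 2; 22 bits remain
Read 2: bits[2:6] width=4 -> value=5 (bin 0101); offset now 6 = byte 0 bit 6; 18 bits remain
Read 3: bits[6:7] width=1 -> value=0 (bin 0); offset now 7 = byte 0 bit 7; 17 bits remain
Read 4: bits[7:11] width=4 -> value=11 (bin 1011); offset now 11 = byte 1 bit 3; 13 bits remain
Read 5: bits[11:14] width=3 -> value=7 (bin 111); offset now 14 = byte 1 bit 6; 10 bits remain

Answer: 14 7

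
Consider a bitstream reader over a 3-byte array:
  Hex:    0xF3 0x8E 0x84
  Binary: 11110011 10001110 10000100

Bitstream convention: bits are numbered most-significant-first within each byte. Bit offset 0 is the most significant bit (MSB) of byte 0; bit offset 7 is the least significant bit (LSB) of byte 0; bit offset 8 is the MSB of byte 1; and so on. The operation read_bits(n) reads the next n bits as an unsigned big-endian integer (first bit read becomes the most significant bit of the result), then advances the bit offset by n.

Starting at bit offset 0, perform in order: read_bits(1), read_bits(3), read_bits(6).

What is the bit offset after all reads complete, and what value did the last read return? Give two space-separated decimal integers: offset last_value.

Read 1: bits[0:1] width=1 -> value=1 (bin 1); offset now 1 = byte 0 bit 1; 23 bits remain
Read 2: bits[1:4] width=3 -> value=7 (bin 111); offset now 4 = byte 0 bit 4; 20 bits remain
Read 3: bits[4:10] width=6 -> value=14 (bin 001110); offset now 10 = byte 1 bit 2; 14 bits remain

Answer: 10 14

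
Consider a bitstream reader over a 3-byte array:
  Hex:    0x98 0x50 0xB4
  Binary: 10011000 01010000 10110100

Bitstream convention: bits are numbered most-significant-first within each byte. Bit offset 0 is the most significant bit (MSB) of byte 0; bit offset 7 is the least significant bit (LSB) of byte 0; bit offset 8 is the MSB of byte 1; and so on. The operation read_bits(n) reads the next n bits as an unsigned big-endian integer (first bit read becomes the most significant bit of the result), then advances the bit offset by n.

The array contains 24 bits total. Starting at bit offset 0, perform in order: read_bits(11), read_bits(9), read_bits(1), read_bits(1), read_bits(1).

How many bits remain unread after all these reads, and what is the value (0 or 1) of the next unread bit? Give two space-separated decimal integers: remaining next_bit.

Answer: 1 0

Derivation:
Read 1: bits[0:11] width=11 -> value=1218 (bin 10011000010); offset now 11 = byte 1 bit 3; 13 bits remain
Read 2: bits[11:20] width=9 -> value=267 (bin 100001011); offset now 20 = byte 2 bit 4; 4 bits remain
Read 3: bits[20:21] width=1 -> value=0 (bin 0); offset now 21 = byte 2 bit 5; 3 bits remain
Read 4: bits[21:22] width=1 -> value=1 (bin 1); offset now 22 = byte 2 bit 6; 2 bits remain
Read 5: bits[22:23] width=1 -> value=0 (bin 0); offset now 23 = byte 2 bit 7; 1 bits remain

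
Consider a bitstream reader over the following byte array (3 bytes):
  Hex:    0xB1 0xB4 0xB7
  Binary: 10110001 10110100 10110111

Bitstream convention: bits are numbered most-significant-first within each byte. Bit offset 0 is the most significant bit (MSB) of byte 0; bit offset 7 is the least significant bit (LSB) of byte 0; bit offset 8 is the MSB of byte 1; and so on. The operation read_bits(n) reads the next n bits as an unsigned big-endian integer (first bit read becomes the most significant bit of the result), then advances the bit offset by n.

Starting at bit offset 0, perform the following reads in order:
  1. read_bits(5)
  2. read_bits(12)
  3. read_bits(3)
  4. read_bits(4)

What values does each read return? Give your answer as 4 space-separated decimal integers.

Answer: 22 873 3 7

Derivation:
Read 1: bits[0:5] width=5 -> value=22 (bin 10110); offset now 5 = byte 0 bit 5; 19 bits remain
Read 2: bits[5:17] width=12 -> value=873 (bin 001101101001); offset now 17 = byte 2 bit 1; 7 bits remain
Read 3: bits[17:20] width=3 -> value=3 (bin 011); offset now 20 = byte 2 bit 4; 4 bits remain
Read 4: bits[20:24] width=4 -> value=7 (bin 0111); offset now 24 = byte 3 bit 0; 0 bits remain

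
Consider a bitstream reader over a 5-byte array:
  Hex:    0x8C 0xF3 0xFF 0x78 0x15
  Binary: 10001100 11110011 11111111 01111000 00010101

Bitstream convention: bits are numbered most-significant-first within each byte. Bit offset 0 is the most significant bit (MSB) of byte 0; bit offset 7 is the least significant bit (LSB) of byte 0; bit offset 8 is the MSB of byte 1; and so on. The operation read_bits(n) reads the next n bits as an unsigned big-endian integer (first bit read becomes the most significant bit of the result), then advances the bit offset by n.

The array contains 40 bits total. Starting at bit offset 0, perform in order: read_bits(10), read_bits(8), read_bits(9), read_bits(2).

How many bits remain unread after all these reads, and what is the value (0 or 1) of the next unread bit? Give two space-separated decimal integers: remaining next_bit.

Answer: 11 0

Derivation:
Read 1: bits[0:10] width=10 -> value=563 (bin 1000110011); offset now 10 = byte 1 bit 2; 30 bits remain
Read 2: bits[10:18] width=8 -> value=207 (bin 11001111); offset now 18 = byte 2 bit 2; 22 bits remain
Read 3: bits[18:27] width=9 -> value=507 (bin 111111011); offset now 27 = byte 3 bit 3; 13 bits remain
Read 4: bits[27:29] width=2 -> value=3 (bin 11); offset now 29 = byte 3 bit 5; 11 bits remain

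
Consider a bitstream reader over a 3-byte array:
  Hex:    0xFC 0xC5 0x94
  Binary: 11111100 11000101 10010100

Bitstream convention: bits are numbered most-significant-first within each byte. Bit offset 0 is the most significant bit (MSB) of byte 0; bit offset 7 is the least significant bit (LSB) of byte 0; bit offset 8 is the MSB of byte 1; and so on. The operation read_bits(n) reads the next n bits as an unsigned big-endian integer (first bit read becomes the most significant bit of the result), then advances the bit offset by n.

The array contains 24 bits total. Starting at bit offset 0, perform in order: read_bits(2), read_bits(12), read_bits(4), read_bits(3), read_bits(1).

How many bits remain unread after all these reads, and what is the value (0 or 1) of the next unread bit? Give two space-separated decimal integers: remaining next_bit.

Read 1: bits[0:2] width=2 -> value=3 (bin 11); offset now 2 = byte 0 bit 2; 22 bits remain
Read 2: bits[2:14] width=12 -> value=3889 (bin 111100110001); offset now 14 = byte 1 bit 6; 10 bits remain
Read 3: bits[14:18] width=4 -> value=6 (bin 0110); offset now 18 = byte 2 bit 2; 6 bits remain
Read 4: bits[18:21] width=3 -> value=2 (bin 010); offset now 21 = byte 2 bit 5; 3 bits remain
Read 5: bits[21:22] width=1 -> value=1 (bin 1); offset now 22 = byte 2 bit 6; 2 bits remain

Answer: 2 0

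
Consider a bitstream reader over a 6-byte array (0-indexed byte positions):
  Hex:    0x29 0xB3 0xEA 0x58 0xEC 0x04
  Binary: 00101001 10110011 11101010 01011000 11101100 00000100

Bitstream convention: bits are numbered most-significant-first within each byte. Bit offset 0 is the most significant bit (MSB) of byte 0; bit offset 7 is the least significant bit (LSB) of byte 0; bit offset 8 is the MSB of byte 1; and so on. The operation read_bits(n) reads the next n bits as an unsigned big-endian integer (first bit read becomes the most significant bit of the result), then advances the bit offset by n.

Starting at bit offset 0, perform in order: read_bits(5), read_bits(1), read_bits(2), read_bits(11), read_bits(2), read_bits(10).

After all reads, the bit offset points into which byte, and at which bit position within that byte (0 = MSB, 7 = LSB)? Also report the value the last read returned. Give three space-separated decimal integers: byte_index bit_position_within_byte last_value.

Read 1: bits[0:5] width=5 -> value=5 (bin 00101); offset now 5 = byte 0 bit 5; 43 bits remain
Read 2: bits[5:6] width=1 -> value=0 (bin 0); offset now 6 = byte 0 bit 6; 42 bits remain
Read 3: bits[6:8] width=2 -> value=1 (bin 01); offset now 8 = byte 1 bit 0; 40 bits remain
Read 4: bits[8:19] width=11 -> value=1439 (bin 10110011111); offset now 19 = byte 2 bit 3; 29 bits remain
Read 5: bits[19:21] width=2 -> value=1 (bin 01); offset now 21 = byte 2 bit 5; 27 bits remain
Read 6: bits[21:31] width=10 -> value=300 (bin 0100101100); offset now 31 = byte 3 bit 7; 17 bits remain

Answer: 3 7 300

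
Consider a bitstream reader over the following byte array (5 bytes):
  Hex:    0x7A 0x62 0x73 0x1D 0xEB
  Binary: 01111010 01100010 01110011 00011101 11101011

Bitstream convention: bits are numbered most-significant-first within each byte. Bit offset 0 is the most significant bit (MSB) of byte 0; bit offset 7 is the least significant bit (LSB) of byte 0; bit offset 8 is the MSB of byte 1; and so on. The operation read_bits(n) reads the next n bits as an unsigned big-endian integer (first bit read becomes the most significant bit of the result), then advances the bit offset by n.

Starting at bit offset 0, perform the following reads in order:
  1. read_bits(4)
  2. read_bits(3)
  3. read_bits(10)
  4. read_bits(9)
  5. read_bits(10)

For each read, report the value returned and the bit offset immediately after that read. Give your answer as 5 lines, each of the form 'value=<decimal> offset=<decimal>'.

Read 1: bits[0:4] width=4 -> value=7 (bin 0111); offset now 4 = byte 0 bit 4; 36 bits remain
Read 2: bits[4:7] width=3 -> value=5 (bin 101); offset now 7 = byte 0 bit 7; 33 bits remain
Read 3: bits[7:17] width=10 -> value=196 (bin 0011000100); offset now 17 = byte 2 bit 1; 23 bits remain
Read 4: bits[17:26] width=9 -> value=460 (bin 111001100); offset now 26 = byte 3 bit 2; 14 bits remain
Read 5: bits[26:36] width=10 -> value=478 (bin 0111011110); offset now 36 = byte 4 bit 4; 4 bits remain

Answer: value=7 offset=4
value=5 offset=7
value=196 offset=17
value=460 offset=26
value=478 offset=36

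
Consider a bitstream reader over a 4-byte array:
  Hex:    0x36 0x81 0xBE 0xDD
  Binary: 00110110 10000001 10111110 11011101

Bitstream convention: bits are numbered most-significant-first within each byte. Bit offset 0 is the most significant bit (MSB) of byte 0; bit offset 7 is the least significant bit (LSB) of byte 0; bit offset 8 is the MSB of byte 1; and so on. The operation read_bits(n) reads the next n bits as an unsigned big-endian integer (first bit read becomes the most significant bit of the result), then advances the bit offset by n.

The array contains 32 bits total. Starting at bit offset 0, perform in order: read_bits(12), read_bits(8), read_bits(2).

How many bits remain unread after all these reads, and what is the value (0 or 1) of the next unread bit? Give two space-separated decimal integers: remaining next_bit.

Answer: 10 1

Derivation:
Read 1: bits[0:12] width=12 -> value=872 (bin 001101101000); offset now 12 = byte 1 bit 4; 20 bits remain
Read 2: bits[12:20] width=8 -> value=27 (bin 00011011); offset now 20 = byte 2 bit 4; 12 bits remain
Read 3: bits[20:22] width=2 -> value=3 (bin 11); offset now 22 = byte 2 bit 6; 10 bits remain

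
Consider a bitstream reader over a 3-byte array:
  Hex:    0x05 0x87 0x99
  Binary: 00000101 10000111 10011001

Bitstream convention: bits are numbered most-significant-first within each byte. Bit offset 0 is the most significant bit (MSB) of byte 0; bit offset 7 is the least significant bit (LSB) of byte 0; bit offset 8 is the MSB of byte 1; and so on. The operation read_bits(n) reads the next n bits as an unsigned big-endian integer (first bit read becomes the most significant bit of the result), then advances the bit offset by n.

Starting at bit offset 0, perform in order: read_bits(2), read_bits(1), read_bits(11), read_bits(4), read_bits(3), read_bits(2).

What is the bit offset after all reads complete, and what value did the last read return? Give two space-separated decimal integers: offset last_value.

Answer: 23 0

Derivation:
Read 1: bits[0:2] width=2 -> value=0 (bin 00); offset now 2 = byte 0 bit 2; 22 bits remain
Read 2: bits[2:3] width=1 -> value=0 (bin 0); offset now 3 = byte 0 bit 3; 21 bits remain
Read 3: bits[3:14] width=11 -> value=353 (bin 00101100001); offset now 14 = byte 1 bit 6; 10 bits remain
Read 4: bits[14:18] width=4 -> value=14 (bin 1110); offset now 18 = byte 2 bit 2; 6 bits remain
Read 5: bits[18:21] width=3 -> value=3 (bin 011); offset now 21 = byte 2 bit 5; 3 bits remain
Read 6: bits[21:23] width=2 -> value=0 (bin 00); offset now 23 = byte 2 bit 7; 1 bits remain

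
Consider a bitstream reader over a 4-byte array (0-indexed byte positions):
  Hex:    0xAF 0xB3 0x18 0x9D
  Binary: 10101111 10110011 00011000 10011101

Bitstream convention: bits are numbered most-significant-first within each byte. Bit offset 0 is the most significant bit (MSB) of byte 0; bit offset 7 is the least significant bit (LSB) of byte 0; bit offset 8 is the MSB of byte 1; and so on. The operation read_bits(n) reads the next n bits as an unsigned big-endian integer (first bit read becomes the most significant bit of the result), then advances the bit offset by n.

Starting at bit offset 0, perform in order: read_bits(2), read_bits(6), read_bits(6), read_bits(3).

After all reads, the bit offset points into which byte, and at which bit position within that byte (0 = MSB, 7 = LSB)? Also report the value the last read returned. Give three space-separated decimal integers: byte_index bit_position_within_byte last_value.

Answer: 2 1 6

Derivation:
Read 1: bits[0:2] width=2 -> value=2 (bin 10); offset now 2 = byte 0 bit 2; 30 bits remain
Read 2: bits[2:8] width=6 -> value=47 (bin 101111); offset now 8 = byte 1 bit 0; 24 bits remain
Read 3: bits[8:14] width=6 -> value=44 (bin 101100); offset now 14 = byte 1 bit 6; 18 bits remain
Read 4: bits[14:17] width=3 -> value=6 (bin 110); offset now 17 = byte 2 bit 1; 15 bits remain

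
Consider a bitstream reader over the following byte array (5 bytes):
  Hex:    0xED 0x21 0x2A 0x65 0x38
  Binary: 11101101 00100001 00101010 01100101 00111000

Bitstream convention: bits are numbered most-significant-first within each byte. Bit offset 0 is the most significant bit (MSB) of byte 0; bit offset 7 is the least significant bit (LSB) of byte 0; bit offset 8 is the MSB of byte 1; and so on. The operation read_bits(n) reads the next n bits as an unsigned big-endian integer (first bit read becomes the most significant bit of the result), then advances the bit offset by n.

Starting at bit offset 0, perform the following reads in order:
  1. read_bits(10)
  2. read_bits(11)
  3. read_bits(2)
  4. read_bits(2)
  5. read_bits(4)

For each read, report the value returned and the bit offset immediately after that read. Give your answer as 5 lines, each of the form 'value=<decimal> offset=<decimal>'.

Answer: value=948 offset=10
value=1061 offset=21
value=1 offset=23
value=0 offset=25
value=12 offset=29

Derivation:
Read 1: bits[0:10] width=10 -> value=948 (bin 1110110100); offset now 10 = byte 1 bit 2; 30 bits remain
Read 2: bits[10:21] width=11 -> value=1061 (bin 10000100101); offset now 21 = byte 2 bit 5; 19 bits remain
Read 3: bits[21:23] width=2 -> value=1 (bin 01); offset now 23 = byte 2 bit 7; 17 bits remain
Read 4: bits[23:25] width=2 -> value=0 (bin 00); offset now 25 = byte 3 bit 1; 15 bits remain
Read 5: bits[25:29] width=4 -> value=12 (bin 1100); offset now 29 = byte 3 bit 5; 11 bits remain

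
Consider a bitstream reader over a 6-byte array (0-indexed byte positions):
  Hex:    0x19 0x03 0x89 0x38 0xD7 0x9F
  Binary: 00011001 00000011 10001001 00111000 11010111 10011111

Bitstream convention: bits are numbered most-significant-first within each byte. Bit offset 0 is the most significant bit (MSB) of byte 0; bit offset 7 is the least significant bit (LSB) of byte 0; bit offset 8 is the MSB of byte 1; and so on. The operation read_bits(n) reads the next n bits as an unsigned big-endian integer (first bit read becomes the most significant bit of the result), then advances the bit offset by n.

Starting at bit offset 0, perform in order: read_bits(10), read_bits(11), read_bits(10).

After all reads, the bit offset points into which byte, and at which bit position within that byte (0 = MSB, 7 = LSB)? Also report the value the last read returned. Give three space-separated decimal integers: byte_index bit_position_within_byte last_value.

Answer: 3 7 156

Derivation:
Read 1: bits[0:10] width=10 -> value=100 (bin 0001100100); offset now 10 = byte 1 bit 2; 38 bits remain
Read 2: bits[10:21] width=11 -> value=113 (bin 00001110001); offset now 21 = byte 2 bit 5; 27 bits remain
Read 3: bits[21:31] width=10 -> value=156 (bin 0010011100); offset now 31 = byte 3 bit 7; 17 bits remain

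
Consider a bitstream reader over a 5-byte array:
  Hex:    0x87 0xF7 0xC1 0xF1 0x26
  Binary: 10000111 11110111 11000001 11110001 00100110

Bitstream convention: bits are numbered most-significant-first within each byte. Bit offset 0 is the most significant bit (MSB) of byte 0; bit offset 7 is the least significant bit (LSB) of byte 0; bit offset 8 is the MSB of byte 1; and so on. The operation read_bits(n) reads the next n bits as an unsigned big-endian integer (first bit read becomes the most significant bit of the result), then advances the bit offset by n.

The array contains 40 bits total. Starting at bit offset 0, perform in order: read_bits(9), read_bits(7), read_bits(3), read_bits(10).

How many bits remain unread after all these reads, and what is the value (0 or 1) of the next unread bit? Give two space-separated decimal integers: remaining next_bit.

Read 1: bits[0:9] width=9 -> value=271 (bin 100001111); offset now 9 = byte 1 bit 1; 31 bits remain
Read 2: bits[9:16] width=7 -> value=119 (bin 1110111); offset now 16 = byte 2 bit 0; 24 bits remain
Read 3: bits[16:19] width=3 -> value=6 (bin 110); offset now 19 = byte 2 bit 3; 21 bits remain
Read 4: bits[19:29] width=10 -> value=62 (bin 0000111110); offset now 29 = byte 3 bit 5; 11 bits remain

Answer: 11 0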